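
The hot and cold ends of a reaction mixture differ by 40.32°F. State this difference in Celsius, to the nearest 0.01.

22.40°C

For a temperature interval the offset drops out; only the factor 5/9 applies.
40.32 × 5/9 = 22.40.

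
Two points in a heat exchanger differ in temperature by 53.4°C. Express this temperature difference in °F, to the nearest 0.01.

96.12°F

An interval of 1°C corresponds to 1.8°F.
53.4 × 1.8 = 96.12.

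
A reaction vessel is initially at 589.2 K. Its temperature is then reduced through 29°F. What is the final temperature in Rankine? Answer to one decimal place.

1031.6°R

Initial temperature in Celsius: 589.2 - 273.15 = 316.0500°C.
The 29°F change is an interval, so only the factor 5/9 applies: -29 × 5/9 = -16.1111°C.
Final Celsius temperature: 316.0500 - 16.1111 = 299.9389°C.
In Rankine: 299.9389 × 1.8 + 491.67 = 1031.6°R.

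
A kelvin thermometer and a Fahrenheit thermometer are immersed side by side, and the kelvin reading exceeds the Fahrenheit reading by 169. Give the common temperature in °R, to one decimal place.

Let x be the kelvin reading; then the Fahrenheit reading is 1.8·x - 459.67.
(1.8·x - 459.67) - x = -169  ⇒  (0.8)·x = 290.67  ⇒  x = 363.3375 K.
In Celsius: 363.3375 - 273.15 = 90.1875°C.
In Rankine: 90.1875 × 1.8 + 491.67 = 654.0°R.

654.0°R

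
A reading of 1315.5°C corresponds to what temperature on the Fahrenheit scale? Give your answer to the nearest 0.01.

2399.90°F

In Fahrenheit: 1315.5000 × 1.8 + 32 = 2399.90°F.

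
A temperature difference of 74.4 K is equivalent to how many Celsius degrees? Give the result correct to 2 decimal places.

Kelvin and Celsius degrees are the same size, so the interval is unchanged: 74.40.

74.40°C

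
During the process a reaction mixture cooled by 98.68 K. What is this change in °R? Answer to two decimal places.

177.62°R

For a temperature interval the offset drops out; only the factor 1.8 applies.
98.68 × 1.8 = 177.62.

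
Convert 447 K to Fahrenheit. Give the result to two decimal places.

In Celsius: 447 - 273.15 = 173.8500°C.
In Fahrenheit: 173.8500 × 1.8 + 32 = 344.93°F.

344.93°F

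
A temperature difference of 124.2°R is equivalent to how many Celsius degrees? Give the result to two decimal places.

An interval of 1°R corresponds to 5/9°C.
124.2 × 5/9 = 69.00.

69.00°C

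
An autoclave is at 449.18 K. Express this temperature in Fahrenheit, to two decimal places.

348.85°F

In Celsius: 449.18 - 273.15 = 176.0300°C.
In Fahrenheit: 176.0300 × 1.8 + 32 = 348.85°F.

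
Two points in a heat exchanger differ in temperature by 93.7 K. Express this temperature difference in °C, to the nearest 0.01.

93.70°C

Kelvin and Celsius degrees are the same size, so the interval is unchanged: 93.70.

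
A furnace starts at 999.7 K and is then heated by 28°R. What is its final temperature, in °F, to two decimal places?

Initial temperature in Celsius: 999.7 - 273.15 = 726.5500°C.
The 28°R change is an interval, so only the factor 5/9 applies: +28 × 5/9 = +15.5556°C.
Final Celsius temperature: 726.5500 + 15.5556 = 742.1056°C.
In Fahrenheit: 742.1056 × 1.8 + 32 = 1367.79°F.

1367.79°F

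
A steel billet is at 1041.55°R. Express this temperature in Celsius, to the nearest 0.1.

305.5°C

In Celsius: (1041.55 - 491.67) × 5/9 = 305.4889°C.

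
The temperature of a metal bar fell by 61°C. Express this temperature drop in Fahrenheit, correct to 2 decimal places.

109.80°F

Only the scale ratio 1.8 matters for a change in temperature.
61 × 1.8 = 109.80.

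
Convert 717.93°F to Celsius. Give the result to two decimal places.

In Celsius: (717.93 - 32) × 5/9 = 381.0722°C.

381.07°C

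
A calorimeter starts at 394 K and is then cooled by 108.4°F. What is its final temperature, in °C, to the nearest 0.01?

60.63°C

Initial temperature in Celsius: 394 - 273.15 = 120.8500°C.
The 108.4°F change is an interval, so only the factor 5/9 applies: -108.4 × 5/9 = -60.2222°C.
Final Celsius temperature: 120.8500 - 60.2222 = 60.6278°C.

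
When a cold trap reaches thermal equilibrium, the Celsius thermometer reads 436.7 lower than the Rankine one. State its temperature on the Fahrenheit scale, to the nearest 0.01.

-91.68°F

Let x be the Rankine reading; then the Celsius reading is 5/9·x - 273.15.
(5/9·x - 273.15) - x = -436.7  ⇒  (-4/9)·x = -163.55  ⇒  x = 367.9875°R.
In Celsius: (367.9875 - 491.67) × 5/9 = -68.7125°C.
In Fahrenheit: -68.7125 × 1.8 + 32 = -91.68°F.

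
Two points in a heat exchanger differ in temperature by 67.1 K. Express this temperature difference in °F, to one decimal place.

Only the scale ratio 1.8 matters for a change in temperature.
67.1 × 1.8 = 120.8.

120.8°F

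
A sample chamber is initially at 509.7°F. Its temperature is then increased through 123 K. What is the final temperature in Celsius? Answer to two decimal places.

388.39°C

Initial temperature in Celsius: (509.7 - 32) × 5/9 = 265.3889°C.
The 123 K change is an interval; Kelvin and Celsius degrees are the same size, so ΔC = +123°C.
Final Celsius temperature: 265.3889 + 123.0000 = 388.3889°C.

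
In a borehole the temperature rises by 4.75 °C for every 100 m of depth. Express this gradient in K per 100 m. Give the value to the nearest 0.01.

4.75 K/100 m

The quantity depends on a temperature interval, so only the ratio of degree sizes applies; the offset between the scales is irrelevant.
A change of 1°C is a change of 1 K, so 4.75 × 1 = 4.75.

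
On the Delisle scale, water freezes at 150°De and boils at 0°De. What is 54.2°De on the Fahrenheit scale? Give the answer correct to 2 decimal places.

146.96°F

Linear interpolation between the fixed points: C = (54.2 - 150) × 100 / (0 - 150) = 63.8667°C.
Then 63.8667 × 1.8 + 32 = 146.96°F.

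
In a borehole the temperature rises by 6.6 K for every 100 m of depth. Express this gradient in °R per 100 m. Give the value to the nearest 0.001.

The quantity depends on a temperature interval, so only the ratio of degree sizes applies; the offset between the scales is irrelevant.
A change of 1 K is a change of 1.8°R, so 6.6 × 1.8 = 11.880.

11.880 °R/100 m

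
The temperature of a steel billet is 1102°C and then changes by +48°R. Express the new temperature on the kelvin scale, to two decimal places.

1401.82 K

The 48°R change is an interval, so only the factor 5/9 applies: +48 × 5/9 = +26.6667°C.
Final Celsius temperature: 1102.0000 + 26.6667 = 1128.6667°C.
In kelvin: 1128.6667 + 273.15 = 1401.82 K.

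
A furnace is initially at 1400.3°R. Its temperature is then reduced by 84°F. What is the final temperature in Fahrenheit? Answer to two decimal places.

Initial temperature in Celsius: (1400.3 - 491.67) × 5/9 = 504.7944°C.
The 84°F change is an interval, so only the factor 5/9 applies: -84 × 5/9 = -46.6667°C.
Final Celsius temperature: 504.7944 - 46.6667 = 458.1278°C.
In Fahrenheit: 458.1278 × 1.8 + 32 = 856.63°F.

856.63°F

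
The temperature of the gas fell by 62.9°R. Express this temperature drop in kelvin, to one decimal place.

34.9 K

For a temperature interval the offset drops out; only the factor 5/9 applies.
62.9 × 5/9 = 34.9.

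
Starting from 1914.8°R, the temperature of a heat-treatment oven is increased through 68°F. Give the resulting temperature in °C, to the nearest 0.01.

Initial temperature in Celsius: (1914.8 - 491.67) × 5/9 = 790.6278°C.
The 68°F change is an interval, so only the factor 5/9 applies: +68 × 5/9 = +37.7778°C.
Final Celsius temperature: 790.6278 + 37.7778 = 828.4056°C.

828.41°C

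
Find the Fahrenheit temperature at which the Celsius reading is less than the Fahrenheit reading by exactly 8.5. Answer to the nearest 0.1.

-20.9°F

Let F be the Fahrenheit reading. The Celsius reading is C = 5/9·F - 17.7778.
Require C - F = -8.5: (-4/9)·F - 17.7778 = -8.5.
F = (-8.5 + 17.7778) / (-4/9) = -20.9.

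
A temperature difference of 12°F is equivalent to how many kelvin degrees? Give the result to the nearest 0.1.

6.7 K

Only the scale ratio 5/9 matters for a change in temperature.
12 × 5/9 = 6.7.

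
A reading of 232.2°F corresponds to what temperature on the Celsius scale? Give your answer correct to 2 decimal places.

111.22°C

In Celsius: (232.2 - 32) × 5/9 = 111.2222°C.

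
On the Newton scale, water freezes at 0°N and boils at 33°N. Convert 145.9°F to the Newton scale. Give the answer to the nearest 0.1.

20.9°N

First in Celsius: (145.9 - 32) × 5/9 = 63.2778°C.
Linearly onto the Newton scale: 0 + (63.2778 / 100) × (33 - 0) = 20.9°N.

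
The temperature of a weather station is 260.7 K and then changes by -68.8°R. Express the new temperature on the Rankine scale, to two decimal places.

Initial temperature in Celsius: 260.7 - 273.15 = -12.4500°C.
The 68.8°R change is an interval, so only the factor 5/9 applies: -68.8 × 5/9 = -38.2222°C.
Final Celsius temperature: -12.4500 - 38.2222 = -50.6722°C.
In Rankine: -50.6722 × 1.8 + 491.67 = 400.46°R.

400.46°R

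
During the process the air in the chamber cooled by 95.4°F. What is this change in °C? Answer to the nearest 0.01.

Only the scale ratio 5/9 matters for a change in temperature.
95.4 × 5/9 = 53.00.

53.00°C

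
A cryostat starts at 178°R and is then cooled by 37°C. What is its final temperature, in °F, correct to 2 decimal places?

Initial temperature in Celsius: (178 - 491.67) × 5/9 = -174.2611°C.
Final Celsius temperature: -174.2611 - 37.0000 = -211.2611°C.
In Fahrenheit: -211.2611 × 1.8 + 32 = -348.27°F.

-348.27°F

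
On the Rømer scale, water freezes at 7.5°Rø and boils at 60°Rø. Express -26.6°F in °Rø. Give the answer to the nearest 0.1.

First in Celsius: (-26.6 - 32) × 5/9 = -32.5556°C.
Linearly onto the Rømer scale: 7.5 + (-32.5556 / 100) × (60 - 7.5) = -9.6°Rø.

-9.6°Rø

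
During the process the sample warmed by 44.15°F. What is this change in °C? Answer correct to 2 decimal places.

24.53°C

Only the scale ratio 5/9 matters for a change in temperature.
44.15 × 5/9 = 24.53.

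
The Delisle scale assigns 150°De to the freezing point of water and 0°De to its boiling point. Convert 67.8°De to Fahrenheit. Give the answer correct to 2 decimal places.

Linear interpolation between the fixed points: C = (67.8 - 150) × 100 / (0 - 150) = 54.8000°C.
Then 54.8000 × 1.8 + 32 = 130.64°F.

130.64°F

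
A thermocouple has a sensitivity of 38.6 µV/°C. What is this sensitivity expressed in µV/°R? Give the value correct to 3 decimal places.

The quantity depends on a temperature interval, so only the ratio of degree sizes applies; the offset between the scales is irrelevant.
A change of 1°R is a change of 5/9°C, so per °R the value is 38.6 × 5/9 = 21.444.

21.444 µV/°R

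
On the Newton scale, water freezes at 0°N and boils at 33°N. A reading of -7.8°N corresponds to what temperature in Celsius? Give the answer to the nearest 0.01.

-23.64°C

Linear interpolation between the fixed points: C = (-7.8 - 0) × 100 / (33 - 0) = -23.6364°C.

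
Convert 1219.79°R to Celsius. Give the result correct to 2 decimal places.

In Celsius: (1219.79 - 491.67) × 5/9 = 404.5111°C.

404.51°C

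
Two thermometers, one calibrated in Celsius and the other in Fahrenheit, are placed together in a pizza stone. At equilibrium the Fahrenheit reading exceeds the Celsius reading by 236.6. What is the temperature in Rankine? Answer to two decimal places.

952.02°R

Let x be the Celsius reading; then the Fahrenheit reading is 1.8·x + 32.
(1.8·x + 32) - x = 236.6  ⇒  (0.8)·x = 204.6  ⇒  x = 255.7500°C.
In Rankine: 255.7500 × 1.8 + 491.67 = 952.02°R.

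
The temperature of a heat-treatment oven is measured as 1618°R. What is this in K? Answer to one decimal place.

In Celsius: (1618 - 491.67) × 5/9 = 625.7389°C.
In kelvin: 625.7389 + 273.15 = 898.9 K.

898.9 K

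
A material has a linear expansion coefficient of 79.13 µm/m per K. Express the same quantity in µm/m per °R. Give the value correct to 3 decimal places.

The quantity depends on a temperature interval, so only the ratio of degree sizes applies; the offset between the scales is irrelevant.
A change of 1°R is a change of 5/9 K, so per °R the value is 79.13 × 5/9 = 43.961.

43.961 µm/m per °R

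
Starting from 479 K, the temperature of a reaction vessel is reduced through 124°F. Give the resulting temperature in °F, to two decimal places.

278.53°F

Initial temperature in Celsius: 479 - 273.15 = 205.8500°C.
The 124°F change is an interval, so only the factor 5/9 applies: -124 × 5/9 = -68.8889°C.
Final Celsius temperature: 205.8500 - 68.8889 = 136.9611°C.
In Fahrenheit: 136.9611 × 1.8 + 32 = 278.53°F.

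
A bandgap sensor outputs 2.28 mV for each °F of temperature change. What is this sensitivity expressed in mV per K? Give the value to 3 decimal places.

4.104 mV per K

Since only a temperature interval is involved, the additive offset between the scales drops out.
A change of 1 K is a change of 1.8°F, so per K the value is 2.28 × 1.8 = 4.104.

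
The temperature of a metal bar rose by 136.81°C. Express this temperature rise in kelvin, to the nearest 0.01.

136.81 K

Celsius and kelvin degrees are the same size, so the interval is unchanged: 136.81.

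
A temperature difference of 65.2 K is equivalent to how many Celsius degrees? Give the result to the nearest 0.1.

Kelvin and Celsius degrees are the same size, so the interval is unchanged: 65.2.

65.2°C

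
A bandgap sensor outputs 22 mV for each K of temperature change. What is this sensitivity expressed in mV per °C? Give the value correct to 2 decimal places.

Since only a temperature interval is involved, the additive offset between the scales drops out.
A change of 1°C is a change of 1 K, so per °C the value is 22 × 1 = 22.00.

22.00 mV per °C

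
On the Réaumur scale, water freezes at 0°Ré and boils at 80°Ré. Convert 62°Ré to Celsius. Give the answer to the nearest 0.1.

77.5°C

Linear interpolation between the fixed points: C = (62 - 0) × 100 / (80 - 0) = 77.5000°C.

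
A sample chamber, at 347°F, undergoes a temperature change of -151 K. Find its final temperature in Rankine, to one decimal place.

Initial temperature in Celsius: (347 - 32) × 5/9 = 175.0000°C.
The 151 K change is an interval; Kelvin and Celsius degrees are the same size, so ΔC = -151°C.
Final Celsius temperature: 175.0000 - 151.0000 = 24.0000°C.
In Rankine: 24.0000 × 1.8 + 491.67 = 534.9°R.

534.9°R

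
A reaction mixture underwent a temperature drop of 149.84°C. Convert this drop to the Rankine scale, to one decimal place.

An interval of 1°C corresponds to 1.8°R.
149.84 × 1.8 = 269.7.

269.7°R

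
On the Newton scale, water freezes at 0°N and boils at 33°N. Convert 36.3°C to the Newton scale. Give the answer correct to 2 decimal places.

11.98°N

Linearly onto the Newton scale: 0 + (36.3000 / 100) × (33 - 0) = 11.98°N.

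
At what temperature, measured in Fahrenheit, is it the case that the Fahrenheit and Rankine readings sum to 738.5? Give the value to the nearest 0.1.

Let F be the Fahrenheit reading. The Rankine reading is R = 1·F + 459.67.
Require F + R = 738.5: (2)·F + 459.67 = 738.5.
F = (738.5 - 459.67) / (2) = 139.4.

139.4°F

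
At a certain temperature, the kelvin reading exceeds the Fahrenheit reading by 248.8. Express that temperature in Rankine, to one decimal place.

474.5°R

Let x be the Fahrenheit reading; then the kelvin reading is 5/9·x + 255.372.
(5/9·x + 255.372) - x = 248.8  ⇒  (-4/9)·x = -6.57222  ⇒  x = 14.7875°F.
In Celsius: (14.7875 - 32) × 5/9 = -9.5625°C.
In Rankine: -9.5625 × 1.8 + 491.67 = 474.5°R.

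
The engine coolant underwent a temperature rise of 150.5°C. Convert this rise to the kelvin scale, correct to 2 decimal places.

150.50 K

Celsius and kelvin degrees are the same size, so the interval is unchanged: 150.50.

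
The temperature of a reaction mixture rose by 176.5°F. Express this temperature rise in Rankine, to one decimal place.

176.5°R

Fahrenheit and Rankine degrees are the same size, so the interval is unchanged: 176.5.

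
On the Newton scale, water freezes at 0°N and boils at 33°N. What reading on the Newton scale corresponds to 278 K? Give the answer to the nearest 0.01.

1.60°N

First in Celsius: 278 - 273.15 = 4.8500°C.
Linearly onto the Newton scale: 0 + (4.8500 / 100) × (33 - 0) = 1.60°N.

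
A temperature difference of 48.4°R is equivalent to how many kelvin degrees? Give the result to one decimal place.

For a temperature interval the offset drops out; only the factor 5/9 applies.
48.4 × 5/9 = 26.9.

26.9 K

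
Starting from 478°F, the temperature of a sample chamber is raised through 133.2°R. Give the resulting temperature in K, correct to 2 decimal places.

Initial temperature in Celsius: (478 - 32) × 5/9 = 247.7778°C.
The 133.2°R change is an interval, so only the factor 5/9 applies: +133.2 × 5/9 = +74.0000°C.
Final Celsius temperature: 247.7778 + 74.0000 = 321.7778°C.
In kelvin: 321.7778 + 273.15 = 594.93 K.

594.93 K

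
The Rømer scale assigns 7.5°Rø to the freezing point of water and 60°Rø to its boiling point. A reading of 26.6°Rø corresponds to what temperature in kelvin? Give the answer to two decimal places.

Linear interpolation between the fixed points: C = (26.6 - 7.5) × 100 / (60 - 7.5) = 36.3810°C.
Then 36.3810 + 273.15 = 309.53 K.

309.53 K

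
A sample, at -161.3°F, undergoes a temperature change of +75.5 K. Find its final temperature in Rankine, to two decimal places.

434.27°R

Initial temperature in Celsius: (-161.3 - 32) × 5/9 = -107.3889°C.
The 75.5 K change is an interval; Kelvin and Celsius degrees are the same size, so ΔC = +75.5°C.
Final Celsius temperature: -107.3889 + 75.5000 = -31.8889°C.
In Rankine: -31.8889 × 1.8 + 491.67 = 434.27°R.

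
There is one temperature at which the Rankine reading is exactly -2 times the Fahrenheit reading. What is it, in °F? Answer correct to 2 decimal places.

Let F be the Fahrenheit reading. The Rankine reading is R = 1·F + 459.67.
Require R = -2·F: 1·F + 459.67 = -2·F.
(3)·F = -459.67  ⇒  F = -153.22.

-153.22°F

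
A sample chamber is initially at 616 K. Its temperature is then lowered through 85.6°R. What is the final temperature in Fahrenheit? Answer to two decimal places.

563.53°F

Initial temperature in Celsius: 616 - 273.15 = 342.8500°C.
The 85.6°R change is an interval, so only the factor 5/9 applies: -85.6 × 5/9 = -47.5556°C.
Final Celsius temperature: 342.8500 - 47.5556 = 295.2944°C.
In Fahrenheit: 295.2944 × 1.8 + 32 = 563.53°F.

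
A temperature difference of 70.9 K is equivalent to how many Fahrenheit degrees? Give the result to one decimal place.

For a temperature interval the offset drops out; only the factor 1.8 applies.
70.9 × 1.8 = 127.6.

127.6°F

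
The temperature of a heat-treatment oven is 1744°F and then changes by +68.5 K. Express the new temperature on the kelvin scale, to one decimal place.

1292.8 K

Initial temperature in Celsius: (1744 - 32) × 5/9 = 951.1111°C.
The 68.5 K change is an interval; Kelvin and Celsius degrees are the same size, so ΔC = +68.5°C.
Final Celsius temperature: 951.1111 + 68.5000 = 1019.6111°C.
In kelvin: 1019.6111 + 273.15 = 1292.8 K.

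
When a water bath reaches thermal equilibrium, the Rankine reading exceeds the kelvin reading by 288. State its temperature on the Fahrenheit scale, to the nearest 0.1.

188.3°F

Let x be the kelvin reading; then the Rankine reading is 1.8·x.
(1.8·x) - x = 288  ⇒  (0.8)·x = 288  ⇒  x = 360.0000 K.
In Celsius: 360 - 273.15 = 86.8500°C.
In Fahrenheit: 86.8500 × 1.8 + 32 = 188.3°F.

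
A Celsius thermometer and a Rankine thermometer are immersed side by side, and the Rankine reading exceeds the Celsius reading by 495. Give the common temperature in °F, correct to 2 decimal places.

Let x be the Celsius reading; then the Rankine reading is 1.8·x + 491.67.
(1.8·x + 491.67) - x = 495  ⇒  (0.8)·x = 3.33  ⇒  x = 4.1625°C.
In Fahrenheit: 4.1625 × 1.8 + 32 = 39.49°F.

39.49°F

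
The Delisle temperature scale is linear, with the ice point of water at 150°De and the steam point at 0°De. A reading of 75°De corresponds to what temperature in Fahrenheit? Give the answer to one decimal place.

Linear interpolation between the fixed points: C = (75 - 150) × 100 / (0 - 150) = 50.0000°C.
Then 50.0000 × 1.8 + 32 = 122.0°F.

122.0°F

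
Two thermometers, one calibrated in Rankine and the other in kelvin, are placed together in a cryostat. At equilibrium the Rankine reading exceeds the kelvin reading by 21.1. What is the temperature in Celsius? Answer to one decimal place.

-246.8°C

Let x be the Rankine reading; then the kelvin reading is 5/9·x.
(5/9·x) - x = -21.1  ⇒  (-4/9)·x = -21.1  ⇒  x = 47.4750°R.
In Celsius: (47.475 - 491.67) × 5/9 = -246.8°C.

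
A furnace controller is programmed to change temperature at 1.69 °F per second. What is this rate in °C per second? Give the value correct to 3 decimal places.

0.939 °C/second

The quantity depends on a temperature interval, so only the ratio of degree sizes applies; the offset between the scales is irrelevant.
A change of 1°F is a change of 5/9°C, so 1.69 × 5/9 = 0.939.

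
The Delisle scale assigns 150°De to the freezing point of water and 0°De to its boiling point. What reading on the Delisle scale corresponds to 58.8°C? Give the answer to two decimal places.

Linearly onto the Delisle scale: 150 + (58.8000 / 100) × (0 - 150) = 61.80°De.

61.80°De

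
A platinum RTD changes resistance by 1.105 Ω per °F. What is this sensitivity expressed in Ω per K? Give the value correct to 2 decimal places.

Since only a temperature interval is involved, the additive offset between the scales drops out.
A change of 1 K is a change of 1.8°F, so per K the value is 1.105 × 1.8 = 1.99.

1.99 Ω per K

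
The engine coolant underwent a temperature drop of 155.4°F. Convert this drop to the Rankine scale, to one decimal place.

Fahrenheit and Rankine degrees are the same size, so the interval is unchanged: 155.4.

155.4°R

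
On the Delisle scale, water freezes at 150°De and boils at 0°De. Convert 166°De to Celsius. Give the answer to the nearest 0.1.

-10.7°C

Linear interpolation between the fixed points: C = (166 - 150) × 100 / (0 - 150) = -10.6667°C.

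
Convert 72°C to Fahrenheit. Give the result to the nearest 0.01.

161.60°F

In Fahrenheit: 72.0000 × 1.8 + 32 = 161.60°F.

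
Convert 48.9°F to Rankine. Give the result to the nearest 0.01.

508.57°R

In Celsius: (48.9 - 32) × 5/9 = 9.3889°C.
In Rankine: 9.3889 × 1.8 + 491.67 = 508.57°R.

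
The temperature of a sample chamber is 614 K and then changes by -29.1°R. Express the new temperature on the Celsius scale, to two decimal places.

Initial temperature in Celsius: 614 - 273.15 = 340.8500°C.
The 29.1°R change is an interval, so only the factor 5/9 applies: -29.1 × 5/9 = -16.1667°C.
Final Celsius temperature: 340.8500 - 16.1667 = 324.6833°C.

324.68°C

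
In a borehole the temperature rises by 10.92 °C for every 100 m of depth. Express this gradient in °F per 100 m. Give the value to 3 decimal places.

19.656 °F/100 m

The quantity depends on a temperature interval, so only the ratio of degree sizes applies; the offset between the scales is irrelevant.
A change of 1°C is a change of 1.8°F, so 10.92 × 1.8 = 19.656.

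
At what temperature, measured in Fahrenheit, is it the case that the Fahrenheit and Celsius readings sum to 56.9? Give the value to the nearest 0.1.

Let F be the Fahrenheit reading. The Celsius reading is C = 5/9·F - 17.7778.
Require F + C = 56.9: (14/9)·F - 17.7778 = 56.9.
F = (56.9 + 17.7778) / (14/9) = 48.0.

48.0°F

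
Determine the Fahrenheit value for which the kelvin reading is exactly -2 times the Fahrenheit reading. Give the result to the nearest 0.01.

Let F be the Fahrenheit reading. The kelvin reading is K = 5/9·F + 255.372.
Require K = -2·F: 5/9·F + 255.372 = -2·F.
(23/9)·F = -255.372  ⇒  F = -99.93.

-99.93°F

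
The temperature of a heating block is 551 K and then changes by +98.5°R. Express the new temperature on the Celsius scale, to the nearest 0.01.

332.57°C

Initial temperature in Celsius: 551 - 273.15 = 277.8500°C.
The 98.5°R change is an interval, so only the factor 5/9 applies: +98.5 × 5/9 = +54.7222°C.
Final Celsius temperature: 277.8500 + 54.7222 = 332.5722°C.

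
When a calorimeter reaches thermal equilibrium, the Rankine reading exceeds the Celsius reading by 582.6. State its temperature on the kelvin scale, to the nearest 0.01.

386.81 K

Let x be the Celsius reading; then the Rankine reading is 1.8·x + 491.67.
(1.8·x + 491.67) - x = 582.6  ⇒  (0.8)·x = 90.93  ⇒  x = 113.6625°C.
In kelvin: 113.6625 + 273.15 = 386.81 K.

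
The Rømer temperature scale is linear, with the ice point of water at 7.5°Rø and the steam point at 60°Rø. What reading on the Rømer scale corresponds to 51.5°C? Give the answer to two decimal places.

Linearly onto the Rømer scale: 7.5 + (51.5000 / 100) × (60 - 7.5) = 34.54°Rø.

34.54°Rø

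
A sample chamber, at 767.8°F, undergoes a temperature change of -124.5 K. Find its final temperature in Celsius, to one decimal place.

284.3°C

Initial temperature in Celsius: (767.8 - 32) × 5/9 = 408.7778°C.
The 124.5 K change is an interval; Kelvin and Celsius degrees are the same size, so ΔC = -124.5°C.
Final Celsius temperature: 408.7778 - 124.5000 = 284.2778°C.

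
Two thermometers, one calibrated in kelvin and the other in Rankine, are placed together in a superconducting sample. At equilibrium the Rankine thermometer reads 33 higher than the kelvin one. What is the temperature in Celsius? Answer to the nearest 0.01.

Let x be the kelvin reading; then the Rankine reading is 1.8·x.
(1.8·x) - x = 33  ⇒  (0.8)·x = 33  ⇒  x = 41.2500 K.
In Celsius: 41.25 - 273.15 = -231.90°C.

-231.90°C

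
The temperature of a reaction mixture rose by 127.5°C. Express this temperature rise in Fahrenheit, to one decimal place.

229.5°F

For a temperature interval the offset drops out; only the factor 1.8 applies.
127.5 × 1.8 = 229.5.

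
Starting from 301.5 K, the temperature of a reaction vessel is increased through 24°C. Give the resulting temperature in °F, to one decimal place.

126.2°F

Initial temperature in Celsius: 301.5 - 273.15 = 28.3500°C.
Final Celsius temperature: 28.3500 + 24.0000 = 52.3500°C.
In Fahrenheit: 52.3500 × 1.8 + 32 = 126.2°F.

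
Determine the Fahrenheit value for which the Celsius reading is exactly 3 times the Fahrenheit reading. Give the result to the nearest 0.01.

Let F be the Fahrenheit reading. The Celsius reading is C = 5/9·F - 17.7778.
Require C = 3·F: 5/9·F - 17.7778 = 3·F.
(-22/9)·F = 17.7778  ⇒  F = -7.27.

-7.27°F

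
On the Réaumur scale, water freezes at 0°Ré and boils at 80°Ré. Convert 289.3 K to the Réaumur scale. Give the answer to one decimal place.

First in Celsius: 289.3 - 273.15 = 16.1500°C.
Linearly onto the Réaumur scale: 0 + (16.1500 / 100) × (80 - 0) = 12.9°Ré.

12.9°Ré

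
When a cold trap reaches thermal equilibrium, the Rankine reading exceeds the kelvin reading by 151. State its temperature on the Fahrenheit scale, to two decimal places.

Let x be the Rankine reading; then the kelvin reading is 5/9·x.
(5/9·x) - x = -151  ⇒  (-4/9)·x = -151  ⇒  x = 339.7500°R.
In Celsius: (339.75 - 491.67) × 5/9 = -84.4000°C.
In Fahrenheit: -84.4000 × 1.8 + 32 = -119.92°F.

-119.92°F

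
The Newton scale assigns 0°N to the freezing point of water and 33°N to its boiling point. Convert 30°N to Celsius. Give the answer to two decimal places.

Linear interpolation between the fixed points: C = (30 - 0) × 100 / (33 - 0) = 90.9091°C.

90.91°C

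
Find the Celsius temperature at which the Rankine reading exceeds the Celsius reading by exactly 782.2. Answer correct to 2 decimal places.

363.16°C

Let C be the Celsius reading. The Rankine reading is R = 1.8·C + 491.67.
Require R - C = 782.2: (0.8)·C + 491.67 = 782.2.
C = (782.2 - 491.67) / (0.8) = 363.16.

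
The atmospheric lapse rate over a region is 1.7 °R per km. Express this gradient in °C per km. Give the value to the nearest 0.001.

Since only a temperature interval is involved, the additive offset between the scales drops out.
A change of 1°R is a change of 5/9°C, so 1.7 × 5/9 = 0.944.

0.944 °C/km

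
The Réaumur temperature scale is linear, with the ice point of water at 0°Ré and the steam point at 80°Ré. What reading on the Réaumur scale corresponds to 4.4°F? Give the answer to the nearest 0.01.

First in Celsius: (4.4 - 32) × 5/9 = -15.3333°C.
Linearly onto the Réaumur scale: 0 + (-15.3333 / 100) × (80 - 0) = -12.27°Ré.

-12.27°Ré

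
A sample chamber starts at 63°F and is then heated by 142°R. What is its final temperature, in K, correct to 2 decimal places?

369.26 K

Initial temperature in Celsius: (63 - 32) × 5/9 = 17.2222°C.
The 142°R change is an interval, so only the factor 5/9 applies: +142 × 5/9 = +78.8889°C.
Final Celsius temperature: 17.2222 + 78.8889 = 96.1111°C.
In kelvin: 96.1111 + 273.15 = 369.26 K.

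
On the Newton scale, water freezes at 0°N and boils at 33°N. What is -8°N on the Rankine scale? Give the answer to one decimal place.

Linear interpolation between the fixed points: C = (-8 - 0) × 100 / (33 - 0) = -24.2424°C.
Then -24.2424 × 1.8 + 491.67 = 448.0°R.

448.0°R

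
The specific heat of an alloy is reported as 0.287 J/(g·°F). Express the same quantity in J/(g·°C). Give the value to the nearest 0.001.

0.517 J/(g·°C)

The quantity depends on a temperature interval, so only the ratio of degree sizes applies; the offset between the scales is irrelevant.
A change of 1°C is a change of 1.8°F, so per °C the value is 0.287 × 1.8 = 0.517.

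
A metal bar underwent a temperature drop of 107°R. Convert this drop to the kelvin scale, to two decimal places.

59.44 K

For a temperature interval the offset drops out; only the factor 5/9 applies.
107 × 5/9 = 59.44.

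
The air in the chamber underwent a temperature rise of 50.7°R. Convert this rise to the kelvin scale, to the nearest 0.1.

28.2 K

An interval of 1°R corresponds to 5/9 K.
50.7 × 5/9 = 28.2.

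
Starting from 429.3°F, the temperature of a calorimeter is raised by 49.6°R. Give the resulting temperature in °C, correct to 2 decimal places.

248.28°C

Initial temperature in Celsius: (429.3 - 32) × 5/9 = 220.7222°C.
The 49.6°R change is an interval, so only the factor 5/9 applies: +49.6 × 5/9 = +27.5556°C.
Final Celsius temperature: 220.7222 + 27.5556 = 248.2778°C.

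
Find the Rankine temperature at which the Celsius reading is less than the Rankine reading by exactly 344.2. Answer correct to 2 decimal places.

Let R be the Rankine reading. The Celsius reading is C = 5/9·R - 273.15.
Require C - R = -344.2: (-4/9)·R - 273.15 = -344.2.
R = (-344.2 + 273.15) / (-4/9) = 159.86.

159.86°R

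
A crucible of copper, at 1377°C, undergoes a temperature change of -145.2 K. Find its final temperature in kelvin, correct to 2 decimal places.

The 145.2 K change is an interval; Kelvin and Celsius degrees are the same size, so ΔC = -145.2°C.
Final Celsius temperature: 1377.0000 - 145.2000 = 1231.8000°C.
In kelvin: 1231.8000 + 273.15 = 1504.95 K.

1504.95 K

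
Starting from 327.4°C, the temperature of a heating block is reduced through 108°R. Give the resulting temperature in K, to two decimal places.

540.55 K

The 108°R change is an interval, so only the factor 5/9 applies: -108 × 5/9 = -60.0000°C.
Final Celsius temperature: 327.4000 - 60.0000 = 267.4000°C.
In kelvin: 267.4000 + 273.15 = 540.55 K.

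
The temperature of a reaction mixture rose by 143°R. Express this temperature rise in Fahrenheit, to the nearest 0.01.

Rankine and Fahrenheit degrees are the same size, so the interval is unchanged: 143.00.

143.00°F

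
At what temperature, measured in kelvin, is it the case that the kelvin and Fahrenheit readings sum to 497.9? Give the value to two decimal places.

341.99 K

Let K be the kelvin reading. The Fahrenheit reading is F = 1.8·K - 459.67.
Require K + F = 497.9: (2.8)·K - 459.67 = 497.9.
K = (497.9 + 459.67) / (2.8) = 341.99.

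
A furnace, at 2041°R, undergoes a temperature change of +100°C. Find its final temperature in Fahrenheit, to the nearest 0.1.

1761.3°F

Initial temperature in Celsius: (2041 - 491.67) × 5/9 = 860.7389°C.
Final Celsius temperature: 860.7389 + 100.0000 = 960.7389°C.
In Fahrenheit: 960.7389 × 1.8 + 32 = 1761.3°F.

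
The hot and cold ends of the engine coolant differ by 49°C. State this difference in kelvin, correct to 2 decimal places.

49.00 K

Celsius and kelvin degrees are the same size, so the interval is unchanged: 49.00.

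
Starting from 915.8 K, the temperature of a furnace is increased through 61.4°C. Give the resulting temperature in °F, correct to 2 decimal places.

1299.29°F

Initial temperature in Celsius: 915.8 - 273.15 = 642.6500°C.
Final Celsius temperature: 642.6500 + 61.4000 = 704.0500°C.
In Fahrenheit: 704.0500 × 1.8 + 32 = 1299.29°F.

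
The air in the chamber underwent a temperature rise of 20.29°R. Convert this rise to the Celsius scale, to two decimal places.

Only the scale ratio 5/9 matters for a change in temperature.
20.29 × 5/9 = 11.27.

11.27°C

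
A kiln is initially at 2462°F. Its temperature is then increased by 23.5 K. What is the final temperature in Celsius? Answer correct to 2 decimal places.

Initial temperature in Celsius: (2462 - 32) × 5/9 = 1350.0000°C.
The 23.5 K change is an interval; Kelvin and Celsius degrees are the same size, so ΔC = +23.5°C.
Final Celsius temperature: 1350.0000 + 23.5000 = 1373.5000°C.

1373.50°C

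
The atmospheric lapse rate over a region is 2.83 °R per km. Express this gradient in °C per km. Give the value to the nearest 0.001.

1.572 °C/km

Since only a temperature interval is involved, the additive offset between the scales drops out.
A change of 1°R is a change of 5/9°C, so 2.83 × 5/9 = 1.572.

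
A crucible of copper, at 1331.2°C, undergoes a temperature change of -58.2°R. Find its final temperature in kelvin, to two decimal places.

1572.02 K

The 58.2°R change is an interval, so only the factor 5/9 applies: -58.2 × 5/9 = -32.3333°C.
Final Celsius temperature: 1331.2000 - 32.3333 = 1298.8667°C.
In kelvin: 1298.8667 + 273.15 = 1572.02 K.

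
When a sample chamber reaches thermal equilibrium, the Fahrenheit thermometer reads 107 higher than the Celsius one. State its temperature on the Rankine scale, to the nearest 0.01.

Let x be the Celsius reading; then the Fahrenheit reading is 1.8·x + 32.
(1.8·x + 32) - x = 107  ⇒  (0.8)·x = 75  ⇒  x = 93.7500°C.
In Rankine: 93.7500 × 1.8 + 491.67 = 660.42°R.

660.42°R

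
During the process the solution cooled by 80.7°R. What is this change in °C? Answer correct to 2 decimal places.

44.83°C

An interval of 1°R corresponds to 5/9°C.
80.7 × 5/9 = 44.83.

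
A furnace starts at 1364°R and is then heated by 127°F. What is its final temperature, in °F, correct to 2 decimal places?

1031.33°F

Initial temperature in Celsius: (1364 - 491.67) × 5/9 = 484.6278°C.
The 127°F change is an interval, so only the factor 5/9 applies: +127 × 5/9 = +70.5556°C.
Final Celsius temperature: 484.6278 + 70.5556 = 555.1833°C.
In Fahrenheit: 555.1833 × 1.8 + 32 = 1031.33°F.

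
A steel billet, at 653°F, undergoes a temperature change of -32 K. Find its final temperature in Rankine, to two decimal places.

1055.07°R

Initial temperature in Celsius: (653 - 32) × 5/9 = 345.0000°C.
The 32 K change is an interval; Kelvin and Celsius degrees are the same size, so ΔC = -32°C.
Final Celsius temperature: 345.0000 - 32.0000 = 313.0000°C.
In Rankine: 313.0000 × 1.8 + 491.67 = 1055.07°R.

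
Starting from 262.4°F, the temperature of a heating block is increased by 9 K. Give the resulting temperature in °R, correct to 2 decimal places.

Initial temperature in Celsius: (262.4 - 32) × 5/9 = 128.0000°C.
The 9 K change is an interval; Kelvin and Celsius degrees are the same size, so ΔC = +9°C.
Final Celsius temperature: 128.0000 + 9.0000 = 137.0000°C.
In Rankine: 137.0000 × 1.8 + 491.67 = 738.27°R.

738.27°R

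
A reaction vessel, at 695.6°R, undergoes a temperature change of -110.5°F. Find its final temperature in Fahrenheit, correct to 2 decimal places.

125.43°F

Initial temperature in Celsius: (695.6 - 491.67) × 5/9 = 113.2944°C.
The 110.5°F change is an interval, so only the factor 5/9 applies: -110.5 × 5/9 = -61.3889°C.
Final Celsius temperature: 113.2944 - 61.3889 = 51.9056°C.
In Fahrenheit: 51.9056 × 1.8 + 32 = 125.43°F.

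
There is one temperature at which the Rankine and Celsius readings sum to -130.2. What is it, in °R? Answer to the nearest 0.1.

Let R be the Rankine reading. The Celsius reading is C = 5/9·R - 273.15.
Require R + C = -130.2: (14/9)·R - 273.15 = -130.2.
R = (-130.2 + 273.15) / (14/9) = 91.9.

91.9°R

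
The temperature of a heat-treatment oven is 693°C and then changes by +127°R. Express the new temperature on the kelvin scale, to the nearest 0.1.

The 127°R change is an interval, so only the factor 5/9 applies: +127 × 5/9 = +70.5556°C.
Final Celsius temperature: 693.0000 + 70.5556 = 763.5556°C.
In kelvin: 763.5556 + 273.15 = 1036.7 K.

1036.7 K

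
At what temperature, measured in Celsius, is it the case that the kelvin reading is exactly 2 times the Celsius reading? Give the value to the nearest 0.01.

273.15°C

Let C be the Celsius reading. The kelvin reading is K = 1·C + 273.15.
Require K = 2·C: 1·C + 273.15 = 2·C.
(-1)·C = -273.15  ⇒  C = 273.15.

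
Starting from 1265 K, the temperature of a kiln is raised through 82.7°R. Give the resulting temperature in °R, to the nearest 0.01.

Initial temperature in Celsius: 1265 - 273.15 = 991.8500°C.
The 82.7°R change is an interval, so only the factor 5/9 applies: +82.7 × 5/9 = +45.9444°C.
Final Celsius temperature: 991.8500 + 45.9444 = 1037.7944°C.
In Rankine: 1037.7944 × 1.8 + 491.67 = 2359.70°R.

2359.70°R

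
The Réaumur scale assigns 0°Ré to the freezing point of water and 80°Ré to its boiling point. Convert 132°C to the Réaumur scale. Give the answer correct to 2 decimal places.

105.60°Ré

Linearly onto the Réaumur scale: 0 + (132.0000 / 100) × (80 - 0) = 105.60°Ré.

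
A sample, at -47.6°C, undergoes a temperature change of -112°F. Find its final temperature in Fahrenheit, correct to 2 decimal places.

The 112°F change is an interval, so only the factor 5/9 applies: -112 × 5/9 = -62.2222°C.
Final Celsius temperature: -47.6000 - 62.2222 = -109.8222°C.
In Fahrenheit: -109.8222 × 1.8 + 32 = -165.68°F.

-165.68°F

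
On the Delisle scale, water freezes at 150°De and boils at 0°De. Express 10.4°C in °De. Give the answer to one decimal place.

Linearly onto the Delisle scale: 150 + (10.4000 / 100) × (0 - 150) = 134.4°De.

134.4°De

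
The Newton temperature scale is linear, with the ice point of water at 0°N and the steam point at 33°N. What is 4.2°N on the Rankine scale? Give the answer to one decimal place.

Linear interpolation between the fixed points: C = (4.2 - 0) × 100 / (33 - 0) = 12.7273°C.
Then 12.7273 × 1.8 + 491.67 = 514.6°R.

514.6°R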